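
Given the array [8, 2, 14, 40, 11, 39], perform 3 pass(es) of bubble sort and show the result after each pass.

After pass 1: [2, 8, 14, 11, 39, 40] (3 swaps)
After pass 2: [2, 8, 11, 14, 39, 40] (1 swaps)
After pass 3: [2, 8, 11, 14, 39, 40] (0 swaps)
Total swaps: 4


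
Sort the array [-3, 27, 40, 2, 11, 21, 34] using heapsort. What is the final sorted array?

Build heap: [40, 27, 34, 2, 11, 21, -3]
Extract 40: [34, 27, 21, 2, 11, -3, 40]
Extract 34: [27, 11, 21, 2, -3, 34, 40]
Extract 27: [21, 11, -3, 2, 27, 34, 40]
Extract 21: [11, 2, -3, 21, 27, 34, 40]
Extract 11: [2, -3, 11, 21, 27, 34, 40]
Extract 2: [-3, 2, 11, 21, 27, 34, 40]


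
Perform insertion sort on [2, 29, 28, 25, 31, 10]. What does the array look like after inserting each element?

First element 2 is already 'sorted'
Insert 29: shifted 0 elements -> [2, 29, 28, 25, 31, 10]
Insert 28: shifted 1 elements -> [2, 28, 29, 25, 31, 10]
Insert 25: shifted 2 elements -> [2, 25, 28, 29, 31, 10]
Insert 31: shifted 0 elements -> [2, 25, 28, 29, 31, 10]
Insert 10: shifted 4 elements -> [2, 10, 25, 28, 29, 31]


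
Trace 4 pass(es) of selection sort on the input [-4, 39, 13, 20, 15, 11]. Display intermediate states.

Pass 1: Select minimum -4 at index 0, swap -> [-4, 39, 13, 20, 15, 11]
Pass 2: Select minimum 11 at index 5, swap -> [-4, 11, 13, 20, 15, 39]
Pass 3: Select minimum 13 at index 2, swap -> [-4, 11, 13, 20, 15, 39]
Pass 4: Select minimum 15 at index 4, swap -> [-4, 11, 13, 15, 20, 39]


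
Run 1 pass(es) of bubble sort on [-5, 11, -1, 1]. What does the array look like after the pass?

After pass 1: [-5, -1, 1, 11] (2 swaps)
Total swaps: 2


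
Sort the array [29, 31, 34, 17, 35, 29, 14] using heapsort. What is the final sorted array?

Build heap: [35, 31, 34, 17, 29, 29, 14]
Extract 35: [34, 31, 29, 17, 29, 14, 35]
Extract 34: [31, 29, 29, 17, 14, 34, 35]
Extract 31: [29, 17, 29, 14, 31, 34, 35]
Extract 29: [29, 17, 14, 29, 31, 34, 35]
Extract 29: [17, 14, 29, 29, 31, 34, 35]
Extract 17: [14, 17, 29, 29, 31, 34, 35]


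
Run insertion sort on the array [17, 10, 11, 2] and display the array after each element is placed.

First element 17 is already 'sorted'
Insert 10: shifted 1 elements -> [10, 17, 11, 2]
Insert 11: shifted 1 elements -> [10, 11, 17, 2]
Insert 2: shifted 3 elements -> [2, 10, 11, 17]


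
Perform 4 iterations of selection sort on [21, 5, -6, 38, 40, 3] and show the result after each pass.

Pass 1: Select minimum -6 at index 2, swap -> [-6, 5, 21, 38, 40, 3]
Pass 2: Select minimum 3 at index 5, swap -> [-6, 3, 21, 38, 40, 5]
Pass 3: Select minimum 5 at index 5, swap -> [-6, 3, 5, 38, 40, 21]
Pass 4: Select minimum 21 at index 5, swap -> [-6, 3, 5, 21, 40, 38]


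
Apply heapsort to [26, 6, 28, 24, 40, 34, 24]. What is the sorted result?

Build heap: [40, 26, 34, 24, 6, 28, 24]
Extract 40: [34, 26, 28, 24, 6, 24, 40]
Extract 34: [28, 26, 24, 24, 6, 34, 40]
Extract 28: [26, 24, 24, 6, 28, 34, 40]
Extract 26: [24, 6, 24, 26, 28, 34, 40]
Extract 24: [24, 6, 24, 26, 28, 34, 40]
Extract 24: [6, 24, 24, 26, 28, 34, 40]


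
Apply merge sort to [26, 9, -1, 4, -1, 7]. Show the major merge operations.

Divide and conquer:
  Merge [9] + [-1] -> [-1, 9]
  Merge [26] + [-1, 9] -> [-1, 9, 26]
  Merge [-1] + [7] -> [-1, 7]
  Merge [4] + [-1, 7] -> [-1, 4, 7]
  Merge [-1, 9, 26] + [-1, 4, 7] -> [-1, -1, 4, 7, 9, 26]


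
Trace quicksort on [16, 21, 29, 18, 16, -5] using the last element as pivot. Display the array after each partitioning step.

Partition 1: pivot=-5 at index 0 -> [-5, 21, 29, 18, 16, 16]
Partition 2: pivot=16 at index 2 -> [-5, 16, 16, 18, 21, 29]
Partition 3: pivot=29 at index 5 -> [-5, 16, 16, 18, 21, 29]
Partition 4: pivot=21 at index 4 -> [-5, 16, 16, 18, 21, 29]


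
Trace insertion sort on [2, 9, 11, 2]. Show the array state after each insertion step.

First element 2 is already 'sorted'
Insert 9: shifted 0 elements -> [2, 9, 11, 2]
Insert 11: shifted 0 elements -> [2, 9, 11, 2]
Insert 2: shifted 2 elements -> [2, 2, 9, 11]


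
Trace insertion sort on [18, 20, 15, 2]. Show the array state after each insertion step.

First element 18 is already 'sorted'
Insert 20: shifted 0 elements -> [18, 20, 15, 2]
Insert 15: shifted 2 elements -> [15, 18, 20, 2]
Insert 2: shifted 3 elements -> [2, 15, 18, 20]


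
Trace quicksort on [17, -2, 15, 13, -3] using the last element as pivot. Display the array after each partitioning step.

Partition 1: pivot=-3 at index 0 -> [-3, -2, 15, 13, 17]
Partition 2: pivot=17 at index 4 -> [-3, -2, 15, 13, 17]
Partition 3: pivot=13 at index 2 -> [-3, -2, 13, 15, 17]


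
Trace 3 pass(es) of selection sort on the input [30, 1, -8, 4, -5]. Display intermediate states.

Pass 1: Select minimum -8 at index 2, swap -> [-8, 1, 30, 4, -5]
Pass 2: Select minimum -5 at index 4, swap -> [-8, -5, 30, 4, 1]
Pass 3: Select minimum 1 at index 4, swap -> [-8, -5, 1, 4, 30]


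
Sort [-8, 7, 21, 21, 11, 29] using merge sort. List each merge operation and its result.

Divide and conquer:
  Merge [7] + [21] -> [7, 21]
  Merge [-8] + [7, 21] -> [-8, 7, 21]
  Merge [11] + [29] -> [11, 29]
  Merge [21] + [11, 29] -> [11, 21, 29]
  Merge [-8, 7, 21] + [11, 21, 29] -> [-8, 7, 11, 21, 21, 29]


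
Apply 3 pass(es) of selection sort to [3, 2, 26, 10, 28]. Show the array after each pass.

Pass 1: Select minimum 2 at index 1, swap -> [2, 3, 26, 10, 28]
Pass 2: Select minimum 3 at index 1, swap -> [2, 3, 26, 10, 28]
Pass 3: Select minimum 10 at index 3, swap -> [2, 3, 10, 26, 28]


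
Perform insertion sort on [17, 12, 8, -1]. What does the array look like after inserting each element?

First element 17 is already 'sorted'
Insert 12: shifted 1 elements -> [12, 17, 8, -1]
Insert 8: shifted 2 elements -> [8, 12, 17, -1]
Insert -1: shifted 3 elements -> [-1, 8, 12, 17]


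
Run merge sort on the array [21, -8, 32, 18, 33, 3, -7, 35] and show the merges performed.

Divide and conquer:
  Merge [21] + [-8] -> [-8, 21]
  Merge [32] + [18] -> [18, 32]
  Merge [-8, 21] + [18, 32] -> [-8, 18, 21, 32]
  Merge [33] + [3] -> [3, 33]
  Merge [-7] + [35] -> [-7, 35]
  Merge [3, 33] + [-7, 35] -> [-7, 3, 33, 35]
  Merge [-8, 18, 21, 32] + [-7, 3, 33, 35] -> [-8, -7, 3, 18, 21, 32, 33, 35]


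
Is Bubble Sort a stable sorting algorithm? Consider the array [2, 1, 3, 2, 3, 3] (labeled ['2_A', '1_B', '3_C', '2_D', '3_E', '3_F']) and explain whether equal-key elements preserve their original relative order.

Trace Bubble Sort on the labeled array (the key is the number; the letter only tracks identity):
  After pass 1: [1_B, 2_A, 2_D, 3_C, 3_E, 3_F]
  After pass 2: [1_B, 2_A, 2_D, 3_C, 3_E, 3_F] (no swaps, done)
Final order: [1_B, 2_A, 2_D, 3_C, 3_E, 3_F]
Equal keys:
  value 2: originally 2_A, 2_D; after sorting 2_A, 2_D -> order preserved
  value 3: originally 3_C, 3_E, 3_F; after sorting 3_C, 3_E, 3_F -> order preserved
All equal keys kept their original relative order. Bubble Sort is stable: it only swaps adjacent elements when the left one is strictly greater, so equal keys never move past each other.
Answer: Stable


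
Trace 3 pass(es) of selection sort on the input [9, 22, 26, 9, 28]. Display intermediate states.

Pass 1: Select minimum 9 at index 0, swap -> [9, 22, 26, 9, 28]
Pass 2: Select minimum 9 at index 3, swap -> [9, 9, 26, 22, 28]
Pass 3: Select minimum 22 at index 3, swap -> [9, 9, 22, 26, 28]


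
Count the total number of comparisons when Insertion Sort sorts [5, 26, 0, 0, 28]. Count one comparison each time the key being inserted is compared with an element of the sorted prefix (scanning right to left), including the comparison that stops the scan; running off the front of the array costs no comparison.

Insert 26: 5 <= 26 (stop) = 1 comparison(s) -> [5, 26, 0, 0, 28]
Insert 0: 26 > 0 (shift), 5 > 0 (shift), reached front = 2 comparison(s) -> [0, 5, 26, 0, 28]
Insert 0: 26 > 0 (shift), 5 > 0 (shift), 0 <= 0 (stop) = 3 comparison(s) -> [0, 0, 5, 26, 28]
Insert 28: 26 <= 28 (stop) = 1 comparison(s) -> [0, 0, 5, 26, 28]
Total comparisons: 1 + 2 + 3 + 1 = 7


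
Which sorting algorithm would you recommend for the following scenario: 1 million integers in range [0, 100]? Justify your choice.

Best choice: Counting sort
Reason: O(n + k) where k=100 is small; linear time beats O(n log n)


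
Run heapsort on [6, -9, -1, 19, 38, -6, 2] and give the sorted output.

Build heap: [38, 19, 2, 6, -9, -6, -1]
Extract 38: [19, 6, 2, -1, -9, -6, 38]
Extract 19: [6, -1, 2, -6, -9, 19, 38]
Extract 6: [2, -1, -9, -6, 6, 19, 38]
Extract 2: [-1, -6, -9, 2, 6, 19, 38]
Extract -1: [-6, -9, -1, 2, 6, 19, 38]
Extract -6: [-9, -6, -1, 2, 6, 19, 38]


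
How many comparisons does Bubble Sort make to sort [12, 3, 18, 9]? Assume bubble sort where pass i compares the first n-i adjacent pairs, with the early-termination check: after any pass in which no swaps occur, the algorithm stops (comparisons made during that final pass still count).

Pass 1: compare adjacent pairs (0,1)..(2,3) = 3 comparison(s), 2 swap(s) -> [3, 12, 9, 18]
Pass 2: compare adjacent pairs (0,1)..(1,2) = 2 comparison(s), 1 swap(s) -> [3, 9, 12, 18]
Pass 3: compare adjacent pairs (0,1)..(0,1) = 1 comparison(s), 0 swap(s) -> [3, 9, 12, 18]
No swaps in this pass, so bubble sort stops here.
Total comparisons: 3 + 2 + 1 = 6


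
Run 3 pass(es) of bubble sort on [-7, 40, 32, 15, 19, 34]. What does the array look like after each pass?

After pass 1: [-7, 32, 15, 19, 34, 40] (4 swaps)
After pass 2: [-7, 15, 19, 32, 34, 40] (2 swaps)
After pass 3: [-7, 15, 19, 32, 34, 40] (0 swaps)
Total swaps: 6


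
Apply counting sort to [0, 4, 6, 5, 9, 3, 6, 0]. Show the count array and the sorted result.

Count array: [2, 0, 0, 1, 1, 1, 2, 0, 0, 1]
(count[i] = number of elements equal to i)
Cumulative count: [2, 2, 2, 3, 4, 5, 7, 7, 7, 8]
Sorted: [0, 0, 3, 4, 5, 6, 6, 9]


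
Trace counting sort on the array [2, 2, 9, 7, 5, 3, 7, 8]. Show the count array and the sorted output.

Count array: [0, 0, 2, 1, 0, 1, 0, 2, 1, 1]
(count[i] = number of elements equal to i)
Cumulative count: [0, 0, 2, 3, 3, 4, 4, 6, 7, 8]
Sorted: [2, 2, 3, 5, 7, 7, 8, 9]


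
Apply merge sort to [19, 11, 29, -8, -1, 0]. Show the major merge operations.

Divide and conquer:
  Merge [11] + [29] -> [11, 29]
  Merge [19] + [11, 29] -> [11, 19, 29]
  Merge [-1] + [0] -> [-1, 0]
  Merge [-8] + [-1, 0] -> [-8, -1, 0]
  Merge [11, 19, 29] + [-8, -1, 0] -> [-8, -1, 0, 11, 19, 29]


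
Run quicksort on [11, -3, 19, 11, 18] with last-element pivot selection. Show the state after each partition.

Partition 1: pivot=18 at index 3 -> [11, -3, 11, 18, 19]
Partition 2: pivot=11 at index 2 -> [11, -3, 11, 18, 19]
Partition 3: pivot=-3 at index 0 -> [-3, 11, 11, 18, 19]


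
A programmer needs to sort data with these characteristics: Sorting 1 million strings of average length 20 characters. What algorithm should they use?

Best choice: MSD radix sort or Mergesort
Reason: MSD radix sort is a non-comparison sort that buckets the strings by successive character positions, running in time proportional to the total number of characters examined rather than O(n log n) string comparisons; mergesort is a stable O(n log n)-comparison alternative that works for arbitrary variable-length keys


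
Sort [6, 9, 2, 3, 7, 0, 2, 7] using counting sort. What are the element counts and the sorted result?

Count array: [1, 0, 2, 1, 0, 0, 1, 2, 0, 1]
(count[i] = number of elements equal to i)
Cumulative count: [1, 1, 3, 4, 4, 4, 5, 7, 7, 8]
Sorted: [0, 2, 2, 3, 6, 7, 7, 9]


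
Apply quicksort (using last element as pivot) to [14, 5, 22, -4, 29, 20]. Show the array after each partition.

Partition 1: pivot=20 at index 3 -> [14, 5, -4, 20, 29, 22]
Partition 2: pivot=-4 at index 0 -> [-4, 5, 14, 20, 29, 22]
Partition 3: pivot=14 at index 2 -> [-4, 5, 14, 20, 29, 22]
Partition 4: pivot=22 at index 4 -> [-4, 5, 14, 20, 22, 29]


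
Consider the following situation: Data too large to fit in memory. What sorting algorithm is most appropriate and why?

Best choice: External merge sort
Reason: Minimizes disk I/O by sequential reads/writes


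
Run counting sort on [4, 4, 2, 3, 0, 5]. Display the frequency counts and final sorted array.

Count array: [1, 0, 1, 1, 2, 1]
(count[i] = number of elements equal to i)
Cumulative count: [1, 1, 2, 3, 5, 6]
Sorted: [0, 2, 3, 4, 4, 5]


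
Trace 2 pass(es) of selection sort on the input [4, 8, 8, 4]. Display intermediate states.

Pass 1: Select minimum 4 at index 0, swap -> [4, 8, 8, 4]
Pass 2: Select minimum 4 at index 3, swap -> [4, 4, 8, 8]


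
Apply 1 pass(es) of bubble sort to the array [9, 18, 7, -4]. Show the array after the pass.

After pass 1: [9, 7, -4, 18] (2 swaps)
Total swaps: 2


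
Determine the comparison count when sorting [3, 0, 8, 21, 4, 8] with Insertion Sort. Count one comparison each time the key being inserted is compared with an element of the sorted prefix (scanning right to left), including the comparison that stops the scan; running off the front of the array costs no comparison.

Insert 0: 3 > 0 (shift), reached front = 1 comparison(s) -> [0, 3, 8, 21, 4, 8]
Insert 8: 3 <= 8 (stop) = 1 comparison(s) -> [0, 3, 8, 21, 4, 8]
Insert 21: 8 <= 21 (stop) = 1 comparison(s) -> [0, 3, 8, 21, 4, 8]
Insert 4: 21 > 4 (shift), 8 > 4 (shift), 3 <= 4 (stop) = 3 comparison(s) -> [0, 3, 4, 8, 21, 8]
Insert 8: 21 > 8 (shift), 8 <= 8 (stop) = 2 comparison(s) -> [0, 3, 4, 8, 8, 21]
Total comparisons: 1 + 1 + 1 + 3 + 2 = 8


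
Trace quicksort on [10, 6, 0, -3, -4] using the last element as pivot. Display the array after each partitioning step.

Partition 1: pivot=-4 at index 0 -> [-4, 6, 0, -3, 10]
Partition 2: pivot=10 at index 4 -> [-4, 6, 0, -3, 10]
Partition 3: pivot=-3 at index 1 -> [-4, -3, 0, 6, 10]
Partition 4: pivot=6 at index 3 -> [-4, -3, 0, 6, 10]


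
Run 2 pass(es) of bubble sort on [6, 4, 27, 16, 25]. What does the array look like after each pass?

After pass 1: [4, 6, 16, 25, 27] (3 swaps)
After pass 2: [4, 6, 16, 25, 27] (0 swaps)
Total swaps: 3


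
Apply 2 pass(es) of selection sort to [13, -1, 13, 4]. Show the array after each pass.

Pass 1: Select minimum -1 at index 1, swap -> [-1, 13, 13, 4]
Pass 2: Select minimum 4 at index 3, swap -> [-1, 4, 13, 13]


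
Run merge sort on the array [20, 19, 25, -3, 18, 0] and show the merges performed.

Divide and conquer:
  Merge [19] + [25] -> [19, 25]
  Merge [20] + [19, 25] -> [19, 20, 25]
  Merge [18] + [0] -> [0, 18]
  Merge [-3] + [0, 18] -> [-3, 0, 18]
  Merge [19, 20, 25] + [-3, 0, 18] -> [-3, 0, 18, 19, 20, 25]


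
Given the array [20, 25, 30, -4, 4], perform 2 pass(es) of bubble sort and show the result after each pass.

After pass 1: [20, 25, -4, 4, 30] (2 swaps)
After pass 2: [20, -4, 4, 25, 30] (2 swaps)
Total swaps: 4


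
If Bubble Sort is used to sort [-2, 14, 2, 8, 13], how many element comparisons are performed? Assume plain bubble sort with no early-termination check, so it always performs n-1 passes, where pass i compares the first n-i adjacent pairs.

Pass 1: compare adjacent pairs (0,1)..(3,4) = 4 comparison(s), 3 swap(s) -> [-2, 2, 8, 13, 14]
Pass 2: compare adjacent pairs (0,1)..(2,3) = 3 comparison(s), 0 swap(s) -> [-2, 2, 8, 13, 14]
Pass 3: compare adjacent pairs (0,1)..(1,2) = 2 comparison(s), 0 swap(s) -> [-2, 2, 8, 13, 14]
Pass 4: compare adjacent pairs (0,1)..(0,1) = 1 comparison(s), 0 swap(s) -> [-2, 2, 8, 13, 14]
Total comparisons: 4 + 3 + 2 + 1 = 10


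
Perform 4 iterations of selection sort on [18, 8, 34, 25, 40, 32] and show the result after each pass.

Pass 1: Select minimum 8 at index 1, swap -> [8, 18, 34, 25, 40, 32]
Pass 2: Select minimum 18 at index 1, swap -> [8, 18, 34, 25, 40, 32]
Pass 3: Select minimum 25 at index 3, swap -> [8, 18, 25, 34, 40, 32]
Pass 4: Select minimum 32 at index 5, swap -> [8, 18, 25, 32, 40, 34]


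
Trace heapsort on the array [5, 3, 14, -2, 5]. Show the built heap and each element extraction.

Build heap: [14, 5, 5, -2, 3]
Extract 14: [5, 3, 5, -2, 14]
Extract 5: [5, 3, -2, 5, 14]
Extract 5: [3, -2, 5, 5, 14]
Extract 3: [-2, 3, 5, 5, 14]


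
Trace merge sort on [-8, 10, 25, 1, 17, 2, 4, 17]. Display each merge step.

Divide and conquer:
  Merge [-8] + [10] -> [-8, 10]
  Merge [25] + [1] -> [1, 25]
  Merge [-8, 10] + [1, 25] -> [-8, 1, 10, 25]
  Merge [17] + [2] -> [2, 17]
  Merge [4] + [17] -> [4, 17]
  Merge [2, 17] + [4, 17] -> [2, 4, 17, 17]
  Merge [-8, 1, 10, 25] + [2, 4, 17, 17] -> [-8, 1, 2, 4, 10, 17, 17, 25]


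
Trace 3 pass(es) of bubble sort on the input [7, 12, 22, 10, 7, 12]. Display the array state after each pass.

After pass 1: [7, 12, 10, 7, 12, 22] (3 swaps)
After pass 2: [7, 10, 7, 12, 12, 22] (2 swaps)
After pass 3: [7, 7, 10, 12, 12, 22] (1 swaps)
Total swaps: 6


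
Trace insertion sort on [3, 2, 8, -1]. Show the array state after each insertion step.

First element 3 is already 'sorted'
Insert 2: shifted 1 elements -> [2, 3, 8, -1]
Insert 8: shifted 0 elements -> [2, 3, 8, -1]
Insert -1: shifted 3 elements -> [-1, 2, 3, 8]


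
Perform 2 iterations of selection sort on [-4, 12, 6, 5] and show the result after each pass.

Pass 1: Select minimum -4 at index 0, swap -> [-4, 12, 6, 5]
Pass 2: Select minimum 5 at index 3, swap -> [-4, 5, 6, 12]


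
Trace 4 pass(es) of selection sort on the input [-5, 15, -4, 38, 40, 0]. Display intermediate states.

Pass 1: Select minimum -5 at index 0, swap -> [-5, 15, -4, 38, 40, 0]
Pass 2: Select minimum -4 at index 2, swap -> [-5, -4, 15, 38, 40, 0]
Pass 3: Select minimum 0 at index 5, swap -> [-5, -4, 0, 38, 40, 15]
Pass 4: Select minimum 15 at index 5, swap -> [-5, -4, 0, 15, 40, 38]


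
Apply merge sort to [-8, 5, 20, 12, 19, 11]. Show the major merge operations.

Divide and conquer:
  Merge [5] + [20] -> [5, 20]
  Merge [-8] + [5, 20] -> [-8, 5, 20]
  Merge [19] + [11] -> [11, 19]
  Merge [12] + [11, 19] -> [11, 12, 19]
  Merge [-8, 5, 20] + [11, 12, 19] -> [-8, 5, 11, 12, 19, 20]


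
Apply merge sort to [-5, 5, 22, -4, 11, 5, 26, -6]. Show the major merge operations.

Divide and conquer:
  Merge [-5] + [5] -> [-5, 5]
  Merge [22] + [-4] -> [-4, 22]
  Merge [-5, 5] + [-4, 22] -> [-5, -4, 5, 22]
  Merge [11] + [5] -> [5, 11]
  Merge [26] + [-6] -> [-6, 26]
  Merge [5, 11] + [-6, 26] -> [-6, 5, 11, 26]
  Merge [-5, -4, 5, 22] + [-6, 5, 11, 26] -> [-6, -5, -4, 5, 5, 11, 22, 26]


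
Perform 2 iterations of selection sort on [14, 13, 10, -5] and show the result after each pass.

Pass 1: Select minimum -5 at index 3, swap -> [-5, 13, 10, 14]
Pass 2: Select minimum 10 at index 2, swap -> [-5, 10, 13, 14]


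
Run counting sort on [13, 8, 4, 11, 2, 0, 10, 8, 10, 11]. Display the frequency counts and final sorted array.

Count array: [1, 0, 1, 0, 1, 0, 0, 0, 2, 0, 2, 2, 0, 1]
(count[i] = number of elements equal to i)
Cumulative count: [1, 1, 2, 2, 3, 3, 3, 3, 5, 5, 7, 9, 9, 10]
Sorted: [0, 2, 4, 8, 8, 10, 10, 11, 11, 13]


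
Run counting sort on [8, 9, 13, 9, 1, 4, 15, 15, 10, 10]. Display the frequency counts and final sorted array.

Count array: [0, 1, 0, 0, 1, 0, 0, 0, 1, 2, 2, 0, 0, 1, 0, 2]
(count[i] = number of elements equal to i)
Cumulative count: [0, 1, 1, 1, 2, 2, 2, 2, 3, 5, 7, 7, 7, 8, 8, 10]
Sorted: [1, 4, 8, 9, 9, 10, 10, 13, 15, 15]


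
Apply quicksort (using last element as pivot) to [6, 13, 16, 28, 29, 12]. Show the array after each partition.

Partition 1: pivot=12 at index 1 -> [6, 12, 16, 28, 29, 13]
Partition 2: pivot=13 at index 2 -> [6, 12, 13, 28, 29, 16]
Partition 3: pivot=16 at index 3 -> [6, 12, 13, 16, 29, 28]
Partition 4: pivot=28 at index 4 -> [6, 12, 13, 16, 28, 29]


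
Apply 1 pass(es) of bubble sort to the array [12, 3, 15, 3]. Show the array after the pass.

After pass 1: [3, 12, 3, 15] (2 swaps)
Total swaps: 2


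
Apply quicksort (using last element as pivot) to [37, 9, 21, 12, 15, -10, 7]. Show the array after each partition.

Partition 1: pivot=7 at index 1 -> [-10, 7, 21, 12, 15, 37, 9]
Partition 2: pivot=9 at index 2 -> [-10, 7, 9, 12, 15, 37, 21]
Partition 3: pivot=21 at index 5 -> [-10, 7, 9, 12, 15, 21, 37]
Partition 4: pivot=15 at index 4 -> [-10, 7, 9, 12, 15, 21, 37]


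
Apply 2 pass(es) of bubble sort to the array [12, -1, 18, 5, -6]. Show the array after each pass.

After pass 1: [-1, 12, 5, -6, 18] (3 swaps)
After pass 2: [-1, 5, -6, 12, 18] (2 swaps)
Total swaps: 5


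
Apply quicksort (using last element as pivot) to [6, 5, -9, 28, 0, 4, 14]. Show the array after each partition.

Partition 1: pivot=14 at index 5 -> [6, 5, -9, 0, 4, 14, 28]
Partition 2: pivot=4 at index 2 -> [-9, 0, 4, 5, 6, 14, 28]
Partition 3: pivot=0 at index 1 -> [-9, 0, 4, 5, 6, 14, 28]
Partition 4: pivot=6 at index 4 -> [-9, 0, 4, 5, 6, 14, 28]


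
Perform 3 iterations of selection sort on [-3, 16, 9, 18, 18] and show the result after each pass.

Pass 1: Select minimum -3 at index 0, swap -> [-3, 16, 9, 18, 18]
Pass 2: Select minimum 9 at index 2, swap -> [-3, 9, 16, 18, 18]
Pass 3: Select minimum 16 at index 2, swap -> [-3, 9, 16, 18, 18]


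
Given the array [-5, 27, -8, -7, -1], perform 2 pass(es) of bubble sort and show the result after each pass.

After pass 1: [-5, -8, -7, -1, 27] (3 swaps)
After pass 2: [-8, -7, -5, -1, 27] (2 swaps)
Total swaps: 5


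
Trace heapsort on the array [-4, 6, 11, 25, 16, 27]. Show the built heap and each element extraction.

Build heap: [27, 25, 11, 6, 16, -4]
Extract 27: [25, 16, 11, 6, -4, 27]
Extract 25: [16, 6, 11, -4, 25, 27]
Extract 16: [11, 6, -4, 16, 25, 27]
Extract 11: [6, -4, 11, 16, 25, 27]
Extract 6: [-4, 6, 11, 16, 25, 27]


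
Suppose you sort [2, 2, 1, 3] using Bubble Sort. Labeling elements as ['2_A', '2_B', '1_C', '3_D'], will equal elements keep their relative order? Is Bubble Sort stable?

Trace Bubble Sort on the labeled array (the key is the number; the letter only tracks identity):
  After pass 1: [2_A, 1_C, 2_B, 3_D]
  After pass 2: [1_C, 2_A, 2_B, 3_D]
  After pass 3: [1_C, 2_A, 2_B, 3_D] (no swaps, done)
Final order: [1_C, 2_A, 2_B, 3_D]
Equal keys:
  value 2: originally 2_A, 2_B; after sorting 2_A, 2_B -> order preserved
All equal keys kept their original relative order. Bubble Sort is stable: it only swaps adjacent elements when the left one is strictly greater, so equal keys never move past each other.
Answer: Stable


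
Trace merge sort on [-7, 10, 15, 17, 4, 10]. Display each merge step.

Divide and conquer:
  Merge [10] + [15] -> [10, 15]
  Merge [-7] + [10, 15] -> [-7, 10, 15]
  Merge [4] + [10] -> [4, 10]
  Merge [17] + [4, 10] -> [4, 10, 17]
  Merge [-7, 10, 15] + [4, 10, 17] -> [-7, 4, 10, 10, 15, 17]


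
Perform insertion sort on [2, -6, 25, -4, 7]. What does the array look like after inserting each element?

First element 2 is already 'sorted'
Insert -6: shifted 1 elements -> [-6, 2, 25, -4, 7]
Insert 25: shifted 0 elements -> [-6, 2, 25, -4, 7]
Insert -4: shifted 2 elements -> [-6, -4, 2, 25, 7]
Insert 7: shifted 1 elements -> [-6, -4, 2, 7, 25]


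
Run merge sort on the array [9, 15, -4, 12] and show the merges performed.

Divide and conquer:
  Merge [9] + [15] -> [9, 15]
  Merge [-4] + [12] -> [-4, 12]
  Merge [9, 15] + [-4, 12] -> [-4, 9, 12, 15]


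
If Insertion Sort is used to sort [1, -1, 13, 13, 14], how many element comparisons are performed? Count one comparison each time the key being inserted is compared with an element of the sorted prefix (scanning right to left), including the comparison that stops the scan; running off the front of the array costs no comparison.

Insert -1: 1 > -1 (shift), reached front = 1 comparison(s) -> [-1, 1, 13, 13, 14]
Insert 13: 1 <= 13 (stop) = 1 comparison(s) -> [-1, 1, 13, 13, 14]
Insert 13: 13 <= 13 (stop) = 1 comparison(s) -> [-1, 1, 13, 13, 14]
Insert 14: 13 <= 14 (stop) = 1 comparison(s) -> [-1, 1, 13, 13, 14]
Total comparisons: 1 + 1 + 1 + 1 = 4


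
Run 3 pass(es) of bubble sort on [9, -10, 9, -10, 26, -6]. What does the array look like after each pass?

After pass 1: [-10, 9, -10, 9, -6, 26] (3 swaps)
After pass 2: [-10, -10, 9, -6, 9, 26] (2 swaps)
After pass 3: [-10, -10, -6, 9, 9, 26] (1 swaps)
Total swaps: 6


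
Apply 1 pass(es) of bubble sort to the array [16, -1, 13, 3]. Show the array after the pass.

After pass 1: [-1, 13, 3, 16] (3 swaps)
Total swaps: 3


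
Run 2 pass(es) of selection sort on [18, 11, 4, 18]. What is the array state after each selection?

Pass 1: Select minimum 4 at index 2, swap -> [4, 11, 18, 18]
Pass 2: Select minimum 11 at index 1, swap -> [4, 11, 18, 18]


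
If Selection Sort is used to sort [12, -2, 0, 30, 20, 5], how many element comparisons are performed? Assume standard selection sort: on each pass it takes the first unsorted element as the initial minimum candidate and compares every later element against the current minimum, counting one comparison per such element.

Pass 1: scan indices 1..5 for the minimum = 5 comparison(s); min is -2, place at index 0 -> [-2, 12, 0, 30, 20, 5]
Pass 2: scan indices 2..5 for the minimum = 4 comparison(s); min is 0, place at index 1 -> [-2, 0, 12, 30, 20, 5]
Pass 3: scan indices 3..5 for the minimum = 3 comparison(s); min is 5, place at index 2 -> [-2, 0, 5, 30, 20, 12]
Pass 4: scan indices 4..5 for the minimum = 2 comparison(s); min is 12, place at index 3 -> [-2, 0, 5, 12, 20, 30]
Pass 5: scan indices 5..5 for the minimum = 1 comparison(s); min is 20, place at index 4 -> [-2, 0, 5, 12, 20, 30]
Selection sort always scans the whole unsorted suffix, so the count is (n-1) + (n-2) + ... + 1 = n(n-1)/2 = 6*5/2 = 15 regardless of the input order.
Total comparisons: 5 + 4 + 3 + 2 + 1 = 15


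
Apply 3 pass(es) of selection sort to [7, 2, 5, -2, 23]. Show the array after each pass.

Pass 1: Select minimum -2 at index 3, swap -> [-2, 2, 5, 7, 23]
Pass 2: Select minimum 2 at index 1, swap -> [-2, 2, 5, 7, 23]
Pass 3: Select minimum 5 at index 2, swap -> [-2, 2, 5, 7, 23]


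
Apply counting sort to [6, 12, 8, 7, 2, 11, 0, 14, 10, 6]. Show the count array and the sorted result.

Count array: [1, 0, 1, 0, 0, 0, 2, 1, 1, 0, 1, 1, 1, 0, 1]
(count[i] = number of elements equal to i)
Cumulative count: [1, 1, 2, 2, 2, 2, 4, 5, 6, 6, 7, 8, 9, 9, 10]
Sorted: [0, 2, 6, 6, 7, 8, 10, 11, 12, 14]


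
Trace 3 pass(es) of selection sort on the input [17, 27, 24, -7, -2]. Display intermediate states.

Pass 1: Select minimum -7 at index 3, swap -> [-7, 27, 24, 17, -2]
Pass 2: Select minimum -2 at index 4, swap -> [-7, -2, 24, 17, 27]
Pass 3: Select minimum 17 at index 3, swap -> [-7, -2, 17, 24, 27]


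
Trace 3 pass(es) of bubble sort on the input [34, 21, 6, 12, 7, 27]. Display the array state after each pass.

After pass 1: [21, 6, 12, 7, 27, 34] (5 swaps)
After pass 2: [6, 12, 7, 21, 27, 34] (3 swaps)
After pass 3: [6, 7, 12, 21, 27, 34] (1 swaps)
Total swaps: 9


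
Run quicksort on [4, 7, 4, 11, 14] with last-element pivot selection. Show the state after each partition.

Partition 1: pivot=14 at index 4 -> [4, 7, 4, 11, 14]
Partition 2: pivot=11 at index 3 -> [4, 7, 4, 11, 14]
Partition 3: pivot=4 at index 1 -> [4, 4, 7, 11, 14]


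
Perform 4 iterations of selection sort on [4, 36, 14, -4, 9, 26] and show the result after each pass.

Pass 1: Select minimum -4 at index 3, swap -> [-4, 36, 14, 4, 9, 26]
Pass 2: Select minimum 4 at index 3, swap -> [-4, 4, 14, 36, 9, 26]
Pass 3: Select minimum 9 at index 4, swap -> [-4, 4, 9, 36, 14, 26]
Pass 4: Select minimum 14 at index 4, swap -> [-4, 4, 9, 14, 36, 26]


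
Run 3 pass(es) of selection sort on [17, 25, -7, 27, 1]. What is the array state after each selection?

Pass 1: Select minimum -7 at index 2, swap -> [-7, 25, 17, 27, 1]
Pass 2: Select minimum 1 at index 4, swap -> [-7, 1, 17, 27, 25]
Pass 3: Select minimum 17 at index 2, swap -> [-7, 1, 17, 27, 25]


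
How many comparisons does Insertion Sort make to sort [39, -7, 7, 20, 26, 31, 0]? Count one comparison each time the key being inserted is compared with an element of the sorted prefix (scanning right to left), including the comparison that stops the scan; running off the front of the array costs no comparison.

Insert -7: 39 > -7 (shift), reached front = 1 comparison(s) -> [-7, 39, 7, 20, 26, 31, 0]
Insert 7: 39 > 7 (shift), -7 <= 7 (stop) = 2 comparison(s) -> [-7, 7, 39, 20, 26, 31, 0]
Insert 20: 39 > 20 (shift), 7 <= 20 (stop) = 2 comparison(s) -> [-7, 7, 20, 39, 26, 31, 0]
Insert 26: 39 > 26 (shift), 20 <= 26 (stop) = 2 comparison(s) -> [-7, 7, 20, 26, 39, 31, 0]
Insert 31: 39 > 31 (shift), 26 <= 31 (stop) = 2 comparison(s) -> [-7, 7, 20, 26, 31, 39, 0]
Insert 0: 39 > 0 (shift), 31 > 0 (shift), 26 > 0 (shift), 20 > 0 (shift), 7 > 0 (shift), -7 <= 0 (stop) = 6 comparison(s) -> [-7, 0, 7, 20, 26, 31, 39]
Total comparisons: 1 + 2 + 2 + 2 + 2 + 6 = 15


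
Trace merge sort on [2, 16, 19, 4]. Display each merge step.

Divide and conquer:
  Merge [2] + [16] -> [2, 16]
  Merge [19] + [4] -> [4, 19]
  Merge [2, 16] + [4, 19] -> [2, 4, 16, 19]


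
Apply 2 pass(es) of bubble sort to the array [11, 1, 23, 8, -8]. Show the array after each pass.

After pass 1: [1, 11, 8, -8, 23] (3 swaps)
After pass 2: [1, 8, -8, 11, 23] (2 swaps)
Total swaps: 5


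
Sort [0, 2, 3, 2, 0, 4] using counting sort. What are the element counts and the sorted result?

Count array: [2, 0, 2, 1, 1]
(count[i] = number of elements equal to i)
Cumulative count: [2, 2, 4, 5, 6]
Sorted: [0, 0, 2, 2, 3, 4]


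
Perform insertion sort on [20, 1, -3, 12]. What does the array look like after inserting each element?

First element 20 is already 'sorted'
Insert 1: shifted 1 elements -> [1, 20, -3, 12]
Insert -3: shifted 2 elements -> [-3, 1, 20, 12]
Insert 12: shifted 1 elements -> [-3, 1, 12, 20]


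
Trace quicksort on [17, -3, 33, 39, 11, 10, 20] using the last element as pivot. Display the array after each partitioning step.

Partition 1: pivot=20 at index 4 -> [17, -3, 11, 10, 20, 39, 33]
Partition 2: pivot=10 at index 1 -> [-3, 10, 11, 17, 20, 39, 33]
Partition 3: pivot=17 at index 3 -> [-3, 10, 11, 17, 20, 39, 33]
Partition 4: pivot=33 at index 5 -> [-3, 10, 11, 17, 20, 33, 39]


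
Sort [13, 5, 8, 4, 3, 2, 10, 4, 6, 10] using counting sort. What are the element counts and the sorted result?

Count array: [0, 0, 1, 1, 2, 1, 1, 0, 1, 0, 2, 0, 0, 1]
(count[i] = number of elements equal to i)
Cumulative count: [0, 0, 1, 2, 4, 5, 6, 6, 7, 7, 9, 9, 9, 10]
Sorted: [2, 3, 4, 4, 5, 6, 8, 10, 10, 13]


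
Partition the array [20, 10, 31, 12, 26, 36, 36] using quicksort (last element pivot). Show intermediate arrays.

Partition 1: pivot=36 at index 6 -> [20, 10, 31, 12, 26, 36, 36]
Partition 2: pivot=36 at index 5 -> [20, 10, 31, 12, 26, 36, 36]
Partition 3: pivot=26 at index 3 -> [20, 10, 12, 26, 31, 36, 36]
Partition 4: pivot=12 at index 1 -> [10, 12, 20, 26, 31, 36, 36]


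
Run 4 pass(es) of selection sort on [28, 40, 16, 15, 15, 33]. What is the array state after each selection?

Pass 1: Select minimum 15 at index 3, swap -> [15, 40, 16, 28, 15, 33]
Pass 2: Select minimum 15 at index 4, swap -> [15, 15, 16, 28, 40, 33]
Pass 3: Select minimum 16 at index 2, swap -> [15, 15, 16, 28, 40, 33]
Pass 4: Select minimum 28 at index 3, swap -> [15, 15, 16, 28, 40, 33]


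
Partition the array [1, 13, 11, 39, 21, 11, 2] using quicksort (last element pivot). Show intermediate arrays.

Partition 1: pivot=2 at index 1 -> [1, 2, 11, 39, 21, 11, 13]
Partition 2: pivot=13 at index 4 -> [1, 2, 11, 11, 13, 39, 21]
Partition 3: pivot=11 at index 3 -> [1, 2, 11, 11, 13, 39, 21]
Partition 4: pivot=21 at index 5 -> [1, 2, 11, 11, 13, 21, 39]


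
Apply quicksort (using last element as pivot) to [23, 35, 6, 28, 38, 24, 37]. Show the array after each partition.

Partition 1: pivot=37 at index 5 -> [23, 35, 6, 28, 24, 37, 38]
Partition 2: pivot=24 at index 2 -> [23, 6, 24, 28, 35, 37, 38]
Partition 3: pivot=6 at index 0 -> [6, 23, 24, 28, 35, 37, 38]
Partition 4: pivot=35 at index 4 -> [6, 23, 24, 28, 35, 37, 38]


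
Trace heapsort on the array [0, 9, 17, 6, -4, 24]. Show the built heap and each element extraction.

Build heap: [24, 9, 17, 6, -4, 0]
Extract 24: [17, 9, 0, 6, -4, 24]
Extract 17: [9, 6, 0, -4, 17, 24]
Extract 9: [6, -4, 0, 9, 17, 24]
Extract 6: [0, -4, 6, 9, 17, 24]
Extract 0: [-4, 0, 6, 9, 17, 24]


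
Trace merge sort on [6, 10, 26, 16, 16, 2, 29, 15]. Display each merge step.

Divide and conquer:
  Merge [6] + [10] -> [6, 10]
  Merge [26] + [16] -> [16, 26]
  Merge [6, 10] + [16, 26] -> [6, 10, 16, 26]
  Merge [16] + [2] -> [2, 16]
  Merge [29] + [15] -> [15, 29]
  Merge [2, 16] + [15, 29] -> [2, 15, 16, 29]
  Merge [6, 10, 16, 26] + [2, 15, 16, 29] -> [2, 6, 10, 15, 16, 16, 26, 29]


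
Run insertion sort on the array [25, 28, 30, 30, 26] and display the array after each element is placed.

First element 25 is already 'sorted'
Insert 28: shifted 0 elements -> [25, 28, 30, 30, 26]
Insert 30: shifted 0 elements -> [25, 28, 30, 30, 26]
Insert 30: shifted 0 elements -> [25, 28, 30, 30, 26]
Insert 26: shifted 3 elements -> [25, 26, 28, 30, 30]


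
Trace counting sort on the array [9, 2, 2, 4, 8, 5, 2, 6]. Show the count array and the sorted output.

Count array: [0, 0, 3, 0, 1, 1, 1, 0, 1, 1]
(count[i] = number of elements equal to i)
Cumulative count: [0, 0, 3, 3, 4, 5, 6, 6, 7, 8]
Sorted: [2, 2, 2, 4, 5, 6, 8, 9]


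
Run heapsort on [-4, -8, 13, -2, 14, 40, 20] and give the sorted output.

Build heap: [40, 14, 20, -2, -8, 13, -4]
Extract 40: [20, 14, 13, -2, -8, -4, 40]
Extract 20: [14, -2, 13, -4, -8, 20, 40]
Extract 14: [13, -2, -8, -4, 14, 20, 40]
Extract 13: [-2, -4, -8, 13, 14, 20, 40]
Extract -2: [-4, -8, -2, 13, 14, 20, 40]
Extract -4: [-8, -4, -2, 13, 14, 20, 40]


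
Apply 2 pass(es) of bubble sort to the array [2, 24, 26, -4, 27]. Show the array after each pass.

After pass 1: [2, 24, -4, 26, 27] (1 swaps)
After pass 2: [2, -4, 24, 26, 27] (1 swaps)
Total swaps: 2


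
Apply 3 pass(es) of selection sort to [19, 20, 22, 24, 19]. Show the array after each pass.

Pass 1: Select minimum 19 at index 0, swap -> [19, 20, 22, 24, 19]
Pass 2: Select minimum 19 at index 4, swap -> [19, 19, 22, 24, 20]
Pass 3: Select minimum 20 at index 4, swap -> [19, 19, 20, 24, 22]


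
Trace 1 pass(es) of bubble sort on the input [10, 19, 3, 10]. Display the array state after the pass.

After pass 1: [10, 3, 10, 19] (2 swaps)
Total swaps: 2


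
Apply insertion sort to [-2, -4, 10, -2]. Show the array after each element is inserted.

First element -2 is already 'sorted'
Insert -4: shifted 1 elements -> [-4, -2, 10, -2]
Insert 10: shifted 0 elements -> [-4, -2, 10, -2]
Insert -2: shifted 1 elements -> [-4, -2, -2, 10]


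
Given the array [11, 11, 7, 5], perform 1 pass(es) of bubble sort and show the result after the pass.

After pass 1: [11, 7, 5, 11] (2 swaps)
Total swaps: 2


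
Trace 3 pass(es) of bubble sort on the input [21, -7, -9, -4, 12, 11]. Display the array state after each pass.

After pass 1: [-7, -9, -4, 12, 11, 21] (5 swaps)
After pass 2: [-9, -7, -4, 11, 12, 21] (2 swaps)
After pass 3: [-9, -7, -4, 11, 12, 21] (0 swaps)
Total swaps: 7


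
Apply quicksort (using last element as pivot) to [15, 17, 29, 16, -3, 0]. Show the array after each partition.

Partition 1: pivot=0 at index 1 -> [-3, 0, 29, 16, 15, 17]
Partition 2: pivot=17 at index 4 -> [-3, 0, 16, 15, 17, 29]
Partition 3: pivot=15 at index 2 -> [-3, 0, 15, 16, 17, 29]


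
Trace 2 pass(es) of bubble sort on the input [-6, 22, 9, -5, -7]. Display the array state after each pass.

After pass 1: [-6, 9, -5, -7, 22] (3 swaps)
After pass 2: [-6, -5, -7, 9, 22] (2 swaps)
Total swaps: 5


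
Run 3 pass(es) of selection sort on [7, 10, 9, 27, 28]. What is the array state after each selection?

Pass 1: Select minimum 7 at index 0, swap -> [7, 10, 9, 27, 28]
Pass 2: Select minimum 9 at index 2, swap -> [7, 9, 10, 27, 28]
Pass 3: Select minimum 10 at index 2, swap -> [7, 9, 10, 27, 28]


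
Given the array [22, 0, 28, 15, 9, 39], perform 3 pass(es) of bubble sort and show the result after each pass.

After pass 1: [0, 22, 15, 9, 28, 39] (3 swaps)
After pass 2: [0, 15, 9, 22, 28, 39] (2 swaps)
After pass 3: [0, 9, 15, 22, 28, 39] (1 swaps)
Total swaps: 6


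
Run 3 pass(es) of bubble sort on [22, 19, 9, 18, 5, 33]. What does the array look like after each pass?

After pass 1: [19, 9, 18, 5, 22, 33] (4 swaps)
After pass 2: [9, 18, 5, 19, 22, 33] (3 swaps)
After pass 3: [9, 5, 18, 19, 22, 33] (1 swaps)
Total swaps: 8


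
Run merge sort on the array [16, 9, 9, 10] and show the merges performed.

Divide and conquer:
  Merge [16] + [9] -> [9, 16]
  Merge [9] + [10] -> [9, 10]
  Merge [9, 16] + [9, 10] -> [9, 9, 10, 16]


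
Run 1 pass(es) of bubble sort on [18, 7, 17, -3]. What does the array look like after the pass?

After pass 1: [7, 17, -3, 18] (3 swaps)
Total swaps: 3


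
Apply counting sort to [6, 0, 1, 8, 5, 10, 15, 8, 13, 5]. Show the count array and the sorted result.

Count array: [1, 1, 0, 0, 0, 2, 1, 0, 2, 0, 1, 0, 0, 1, 0, 1]
(count[i] = number of elements equal to i)
Cumulative count: [1, 2, 2, 2, 2, 4, 5, 5, 7, 7, 8, 8, 8, 9, 9, 10]
Sorted: [0, 1, 5, 5, 6, 8, 8, 10, 13, 15]


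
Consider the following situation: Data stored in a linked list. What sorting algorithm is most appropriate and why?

Best choice: Merge sort
Reason: Merge sort doesn't require random access; can be done in O(1) extra space for linked lists


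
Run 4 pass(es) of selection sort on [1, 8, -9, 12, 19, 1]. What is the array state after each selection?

Pass 1: Select minimum -9 at index 2, swap -> [-9, 8, 1, 12, 19, 1]
Pass 2: Select minimum 1 at index 2, swap -> [-9, 1, 8, 12, 19, 1]
Pass 3: Select minimum 1 at index 5, swap -> [-9, 1, 1, 12, 19, 8]
Pass 4: Select minimum 8 at index 5, swap -> [-9, 1, 1, 8, 19, 12]


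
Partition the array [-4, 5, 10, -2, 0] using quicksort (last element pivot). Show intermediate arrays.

Partition 1: pivot=0 at index 2 -> [-4, -2, 0, 5, 10]
Partition 2: pivot=-2 at index 1 -> [-4, -2, 0, 5, 10]
Partition 3: pivot=10 at index 4 -> [-4, -2, 0, 5, 10]


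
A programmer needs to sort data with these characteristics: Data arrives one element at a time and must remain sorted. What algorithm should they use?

Best choice: Insertion sort
Reason: Insertion sort naturally handles online/streaming input by inserting each new element into sorted position


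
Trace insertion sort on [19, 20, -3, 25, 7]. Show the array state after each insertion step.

First element 19 is already 'sorted'
Insert 20: shifted 0 elements -> [19, 20, -3, 25, 7]
Insert -3: shifted 2 elements -> [-3, 19, 20, 25, 7]
Insert 25: shifted 0 elements -> [-3, 19, 20, 25, 7]
Insert 7: shifted 3 elements -> [-3, 7, 19, 20, 25]


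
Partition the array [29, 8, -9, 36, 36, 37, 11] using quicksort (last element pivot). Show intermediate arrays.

Partition 1: pivot=11 at index 2 -> [8, -9, 11, 36, 36, 37, 29]
Partition 2: pivot=-9 at index 0 -> [-9, 8, 11, 36, 36, 37, 29]
Partition 3: pivot=29 at index 3 -> [-9, 8, 11, 29, 36, 37, 36]
Partition 4: pivot=36 at index 5 -> [-9, 8, 11, 29, 36, 36, 37]


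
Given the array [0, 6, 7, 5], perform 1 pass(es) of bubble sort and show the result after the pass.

After pass 1: [0, 6, 5, 7] (1 swaps)
Total swaps: 1


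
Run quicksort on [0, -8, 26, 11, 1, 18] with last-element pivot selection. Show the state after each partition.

Partition 1: pivot=18 at index 4 -> [0, -8, 11, 1, 18, 26]
Partition 2: pivot=1 at index 2 -> [0, -8, 1, 11, 18, 26]
Partition 3: pivot=-8 at index 0 -> [-8, 0, 1, 11, 18, 26]


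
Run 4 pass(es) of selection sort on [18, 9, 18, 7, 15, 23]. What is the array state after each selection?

Pass 1: Select minimum 7 at index 3, swap -> [7, 9, 18, 18, 15, 23]
Pass 2: Select minimum 9 at index 1, swap -> [7, 9, 18, 18, 15, 23]
Pass 3: Select minimum 15 at index 4, swap -> [7, 9, 15, 18, 18, 23]
Pass 4: Select minimum 18 at index 3, swap -> [7, 9, 15, 18, 18, 23]
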